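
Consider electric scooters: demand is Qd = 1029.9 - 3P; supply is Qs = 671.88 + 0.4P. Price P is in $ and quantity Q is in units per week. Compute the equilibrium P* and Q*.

P* = 105.3, Q* = 714

Equating demand and supply, 1029.9 - 3P = 671.88 + 0.4P gives 3.4P = 358.02, so P* = 105.3.
Then Q* = 1029.9 - 3(105.3) = 714.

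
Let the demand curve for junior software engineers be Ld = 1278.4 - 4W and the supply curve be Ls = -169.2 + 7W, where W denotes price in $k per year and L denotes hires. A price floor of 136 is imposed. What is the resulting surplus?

Surplus = 48.4

At W = 136: Ld = 734.4 and Ls = 782.8.
Surplus = Ls - Ld = 782.8 - 734.4 = 48.4.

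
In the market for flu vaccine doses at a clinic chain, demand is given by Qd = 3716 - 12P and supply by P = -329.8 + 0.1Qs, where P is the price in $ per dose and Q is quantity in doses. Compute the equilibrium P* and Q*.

P* = 19, Q* = 3488

Solving each curve for Q: Qs = 3298 + 10P.
Set Qd = Qs: 3716 - 12P = 3298 + 10P, so 418 = 22P and P* = 19.
Substitute back: Q* = 3716 - 12(19) = 3488.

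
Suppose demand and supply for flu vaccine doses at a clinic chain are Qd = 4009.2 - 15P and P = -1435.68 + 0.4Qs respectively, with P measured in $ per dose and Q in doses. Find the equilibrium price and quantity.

Rewriting in direct form: Qs = 3589.2 + 2.5P.
Equating demand and supply, 4009.2 - 15P = 3589.2 + 2.5P gives 17.5P = 420, so P* = 24.
Substitute back: Q* = 4009.2 - 15(24) = 3649.2.

P* = 24, Q* = 3649.2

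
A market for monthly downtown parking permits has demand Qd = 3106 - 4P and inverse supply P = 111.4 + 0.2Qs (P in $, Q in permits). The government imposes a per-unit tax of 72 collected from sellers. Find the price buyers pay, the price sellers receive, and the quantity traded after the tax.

Rewriting in direct form: Qs = -557 + 5P.
With a tax of 72 on sellers, they supply based on the net price P_s = P_b - 72, so Qs = -917 + 5P_b.
Equate demand and the shifted supply: 3106 - 4P_b = -917 + 5P_b, giving 9P_b = 4023, so P_b = 447.
Then P_s = 447 - 72 = 375 and Q = 3106 - 4(447) = 1318.

P_b = 447, P_s = 375, Q = 1318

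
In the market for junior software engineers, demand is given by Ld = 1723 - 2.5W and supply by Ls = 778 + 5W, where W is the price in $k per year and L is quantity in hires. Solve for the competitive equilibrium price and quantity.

Set Ld = Ls: 1723 - 2.5W = 778 + 5W, so 945 = 7.5W and W* = 126.
Substitute back: L* = 1723 - 2.5(126) = 1408.

W* = 126, L* = 1408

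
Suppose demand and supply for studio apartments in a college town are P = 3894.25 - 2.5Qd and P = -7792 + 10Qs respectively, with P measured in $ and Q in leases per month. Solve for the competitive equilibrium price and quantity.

P* = 1557, Q* = 934.9

In direct form, Qd = 1557.7 - 0.4P and Qs = 779.2 + 0.1P.
The market clears where 1557.7 - 0.4P = 779.2 + 0.1P. Rearranging, 0.5P = 778.5, hence P* = 1557.
Plugging P* into demand: Q* = 1557.7 - 0.4(1557) = 934.9.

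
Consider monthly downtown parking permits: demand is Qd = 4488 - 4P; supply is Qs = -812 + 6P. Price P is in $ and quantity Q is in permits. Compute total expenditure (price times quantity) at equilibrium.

Equating demand and supply, 4488 - 4P = -812 + 6P gives 10P = 5300, so P* = 530.
From the demand curve, Q* = 4488 - 4(530) = 2368.
Total expenditure = P* × Q* = 530 × 2368 = 1255040.

Total expenditure = 1255040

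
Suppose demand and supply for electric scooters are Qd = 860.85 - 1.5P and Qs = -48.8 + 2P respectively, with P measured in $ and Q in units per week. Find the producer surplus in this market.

Producer surplus = 55460.25

At equilibrium Qd = Qs, so 860.85 - 1.5P = -48.8 + 2P; collecting terms, 909.65 = 3.5P and P* = 259.9.
Plugging P* into demand: Q* = 860.85 - 1.5(259.9) = 471.
Supply choke price (Qs = 0): P = 24.4. Producer surplus = ½ × (259.9 - 24.4) × 471 = 55460.25.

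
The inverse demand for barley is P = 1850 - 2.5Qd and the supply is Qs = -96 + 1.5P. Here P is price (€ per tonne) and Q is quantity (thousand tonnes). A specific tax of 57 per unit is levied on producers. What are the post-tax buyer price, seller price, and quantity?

Rewriting in direct form: Qd = 740 - 0.4P.
The tax drives a wedge P_b - P_s = 57. Substituting P_s = P_b - 57 into supply: Qs = -181.5 + 1.5P_b.
Set Qd = Qs: 740 - 0.4P_b = -181.5 + 1.5P_b, so 921.5 = 1.9P_b and P_b = 485.
Then P_s = 485 - 57 = 428 and Q = 740 - 0.4(485) = 546.

P_b = 485, P_s = 428, Q = 546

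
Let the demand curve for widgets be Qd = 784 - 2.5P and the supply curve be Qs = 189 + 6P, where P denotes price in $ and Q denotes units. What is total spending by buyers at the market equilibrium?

Total spending by buyers = 42630

Set Qd = Qs: 784 - 2.5P = 189 + 6P, so 595 = 8.5P and P* = 70.
Plugging P* into demand: Q* = 784 - 2.5(70) = 609.
Total spending by buyers = P* × Q* = 70 × 609 = 42630.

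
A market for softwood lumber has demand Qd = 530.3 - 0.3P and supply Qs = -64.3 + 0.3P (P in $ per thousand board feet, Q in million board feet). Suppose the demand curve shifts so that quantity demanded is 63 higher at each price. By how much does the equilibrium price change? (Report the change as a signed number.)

Equating demand and supply, 530.3 - 0.3P = -64.3 + 0.3P gives 0.6P = 594.6, so P* = 991.
Plugging P* into demand: Q* = 530.3 - 0.3(991) = 233.
After the shift, demand is Qd = 593.3 - 0.3P.
New equilibrium: 657.6 = 0.6P, so P = 1096 and Q = 264.5.
ΔP = 1096 - 991 = 105.

ΔP = 105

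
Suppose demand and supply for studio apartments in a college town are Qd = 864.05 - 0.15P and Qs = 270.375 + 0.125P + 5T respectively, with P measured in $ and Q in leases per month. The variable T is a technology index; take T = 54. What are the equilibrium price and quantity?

With T = 54, supply is Qs = 540.375 + 0.125P.
At equilibrium Qd = Qs, so 864.05 - 0.15P = 540.375 + 0.125P; collecting terms, 323.675 = 0.275P and P* = 1177.
Substitute back: Q* = 864.05 - 0.15(1177) = 687.5.

P* = 1177, Q* = 687.5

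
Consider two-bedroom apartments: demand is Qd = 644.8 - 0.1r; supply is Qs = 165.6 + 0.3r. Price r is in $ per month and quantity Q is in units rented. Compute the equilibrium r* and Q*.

r* = 1198, Q* = 525

At equilibrium Qd = Qs, so 644.8 - 0.1r = 165.6 + 0.3r; collecting terms, 479.2 = 0.4r and r* = 1198.
From the demand curve, Q* = 644.8 - 0.1(1198) = 525.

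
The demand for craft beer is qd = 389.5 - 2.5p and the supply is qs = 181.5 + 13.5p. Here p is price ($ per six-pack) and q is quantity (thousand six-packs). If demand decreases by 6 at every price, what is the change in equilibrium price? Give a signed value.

Δp = -0.375

The market clears where 389.5 - 2.5p = 181.5 + 13.5p. Rearranging, 16p = 208, hence p* = 13.
Plugging p* into demand: q* = 389.5 - 2.5(13) = 357.
After the shift, demand is qd = 383.5 - 2.5p.
Re-solving, 16p = 202 gives p = 12.625 and q = 351.9375.
Δp = 12.625 - 13 = -0.375.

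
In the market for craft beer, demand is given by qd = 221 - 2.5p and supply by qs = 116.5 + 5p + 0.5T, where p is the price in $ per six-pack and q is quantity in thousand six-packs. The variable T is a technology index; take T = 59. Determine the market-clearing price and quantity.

p* = 10, q* = 196

With T = 59, supply is qs = 146 + 5p.
At equilibrium qd = qs, so 221 - 2.5p = 146 + 5p; collecting terms, 75 = 7.5p and p* = 10.
Substitute back: q* = 221 - 2.5(10) = 196.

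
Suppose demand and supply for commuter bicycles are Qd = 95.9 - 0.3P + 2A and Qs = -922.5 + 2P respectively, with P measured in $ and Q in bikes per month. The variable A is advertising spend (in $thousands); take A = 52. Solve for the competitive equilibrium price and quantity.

With A = 52, demand is Qd = 199.9 - 0.3P.
Equating demand and supply, 199.9 - 0.3P = -922.5 + 2P gives 2.3P = 1122.4, so P* = 488.
Then Q* = 199.9 - 0.3(488) = 53.5.

P* = 488, Q* = 53.5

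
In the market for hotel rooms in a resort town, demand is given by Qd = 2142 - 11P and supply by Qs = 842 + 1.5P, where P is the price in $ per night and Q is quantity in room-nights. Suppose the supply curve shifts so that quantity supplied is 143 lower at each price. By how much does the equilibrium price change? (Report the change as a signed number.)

The market clears where 2142 - 11P = 842 + 1.5P. Rearranging, 12.5P = 1300, hence P* = 104.
Then Q* = 2142 - 11(104) = 998.
After the shift, supply is Qs = 699 + 1.5P.
Re-solving, 12.5P = 1443 gives P = 115.44 and Q = 872.16.
ΔP = 115.44 - 104 = 11.44.

ΔP = 11.44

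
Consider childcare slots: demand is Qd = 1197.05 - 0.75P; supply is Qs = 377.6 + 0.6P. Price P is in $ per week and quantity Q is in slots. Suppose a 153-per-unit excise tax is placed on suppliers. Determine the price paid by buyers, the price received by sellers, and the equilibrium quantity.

Suppliers keep P_s = P_b - 153 per unit, so supply in terms of the buyer price is Qs = 285.8 + 0.6P_b.
Market clearing requires 1197.05 - 0.75P_b = 285.8 + 0.6P_b; hence 911.25 = 1.35P_b and P_b = 675.
So P_s = 522 and the quantity traded is Q = 1197.05 - 0.75(675) = 690.8.

P_b = 675, P_s = 522, Q = 690.8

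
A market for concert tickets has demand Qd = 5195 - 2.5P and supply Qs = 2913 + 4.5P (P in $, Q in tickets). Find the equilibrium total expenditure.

Total expenditure = 1427880

Equating demand and supply, 5195 - 2.5P = 2913 + 4.5P gives 7P = 2282, so P* = 326.
From the demand curve, Q* = 5195 - 2.5(326) = 4380.
Total expenditure = P* × Q* = 326 × 4380 = 1427880.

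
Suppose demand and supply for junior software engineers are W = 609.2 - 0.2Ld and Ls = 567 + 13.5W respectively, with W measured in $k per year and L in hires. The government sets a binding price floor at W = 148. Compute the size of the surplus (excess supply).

Rewriting in direct form: Ld = 3046 - 5W.
With W fixed at 148, quantity demanded is 2306 and quantity supplied is 2565.
Surplus = Ls - Ld = 2565 - 2306 = 259.

Surplus = 259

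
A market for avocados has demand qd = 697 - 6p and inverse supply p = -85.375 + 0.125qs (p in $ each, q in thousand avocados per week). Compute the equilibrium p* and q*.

p* = 1, q* = 691

Rewriting in direct form: qs = 683 + 8p.
The market clears where 697 - 6p = 683 + 8p. Rearranging, 14p = 14, hence p* = 1.
Then q* = 697 - 6(1) = 691.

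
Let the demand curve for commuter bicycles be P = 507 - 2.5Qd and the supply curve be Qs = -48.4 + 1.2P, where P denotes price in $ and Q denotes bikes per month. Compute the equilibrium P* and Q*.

P* = 157, Q* = 140

Inverting to quantity form: Qd = 202.8 - 0.4P.
Set Qd = Qs: 202.8 - 0.4P = -48.4 + 1.2P, so 251.2 = 1.6P and P* = 157.
Plugging P* into demand: Q* = 202.8 - 0.4(157) = 140.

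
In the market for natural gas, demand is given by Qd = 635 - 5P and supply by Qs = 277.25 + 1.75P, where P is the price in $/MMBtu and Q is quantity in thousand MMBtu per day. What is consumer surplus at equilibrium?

Consumer surplus = 13690

Set Qd = Qs: 635 - 5P = 277.25 + 1.75P, so 357.75 = 6.75P and P* = 53.
Substitute back: Q* = 635 - 5(53) = 370.
Demand choke price (Qd = 0): P = 635/5 = 127. Consumer surplus = ½ × (127 - 53) × 370 = 13690.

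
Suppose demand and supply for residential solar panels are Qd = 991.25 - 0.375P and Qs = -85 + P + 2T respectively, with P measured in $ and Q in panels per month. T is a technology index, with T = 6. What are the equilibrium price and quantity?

With T = 6, supply is Qs = -73 + P.
At equilibrium Qd = Qs, so 991.25 - 0.375P = -73 + P; collecting terms, 1064.25 = 1.375P and P* = 774.
Substitute back: Q* = 991.25 - 0.375(774) = 701.

P* = 774, Q* = 701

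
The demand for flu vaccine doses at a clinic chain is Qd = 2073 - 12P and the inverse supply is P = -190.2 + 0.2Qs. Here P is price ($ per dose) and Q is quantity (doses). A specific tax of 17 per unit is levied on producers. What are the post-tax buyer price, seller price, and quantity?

Rewriting in direct form: Qs = 951 + 5P.
The tax drives a wedge P_b - P_s = 17. Substituting P_s = P_b - 17 into supply: Qs = 866 + 5P_b.
Equate demand and the shifted supply: 2073 - 12P_b = 866 + 5P_b, giving 17P_b = 1207, so P_b = 71.
So P_s = 54 and the quantity traded is Q = 2073 - 12(71) = 1221.

P_b = 71, P_s = 54, Q = 1221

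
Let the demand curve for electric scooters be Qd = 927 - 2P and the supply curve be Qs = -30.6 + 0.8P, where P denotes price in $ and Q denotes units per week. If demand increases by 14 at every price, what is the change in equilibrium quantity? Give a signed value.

ΔQ = 4

Equating demand and supply, 927 - 2P = -30.6 + 0.8P gives 2.8P = 957.6, so P* = 342.
From the demand curve, Q* = 927 - 2(342) = 243.
After the shift, demand is Qd = 941 - 2P.
Re-solving, 2.8P = 971.6 gives P = 347 and Q = 247.
ΔQ = 247 - 243 = 4.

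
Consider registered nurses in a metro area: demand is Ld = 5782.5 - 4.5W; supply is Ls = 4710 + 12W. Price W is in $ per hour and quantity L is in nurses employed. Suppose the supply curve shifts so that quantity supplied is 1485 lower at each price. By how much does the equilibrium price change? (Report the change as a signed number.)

ΔW = 90

Equating demand and supply, 5782.5 - 4.5W = 4710 + 12W gives 16.5W = 1072.5, so W* = 65.
Then L* = 5782.5 - 4.5(65) = 5490.
After the shift, supply is Ls = 3225 + 12W.
New equilibrium: 2557.5 = 16.5W, so W = 155 and L = 5085.
ΔW = 155 - 65 = 90.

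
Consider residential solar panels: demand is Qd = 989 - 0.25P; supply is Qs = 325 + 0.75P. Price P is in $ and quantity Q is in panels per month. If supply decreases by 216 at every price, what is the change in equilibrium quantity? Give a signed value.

ΔQ = -54

At equilibrium Qd = Qs, so 989 - 0.25P = 325 + 0.75P; collecting terms, 664 = P and P* = 664.
Plugging P* into demand: Q* = 989 - 0.25(664) = 823.
After the shift, supply is Qs = 109 + 0.75P.
The new intersection has 880 = P, i.e. P = 880, Q = 769.
ΔQ = 769 - 823 = -54.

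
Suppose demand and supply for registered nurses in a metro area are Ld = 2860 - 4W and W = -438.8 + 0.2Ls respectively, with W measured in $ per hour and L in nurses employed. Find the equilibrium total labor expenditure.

Solving each curve for L: Ls = 2194 + 5W.
At equilibrium Ld = Ls, so 2860 - 4W = 2194 + 5W; collecting terms, 666 = 9W and W* = 74.
Substitute back: L* = 2860 - 4(74) = 2564.
Total labor expenditure = W* × L* = 74 × 2564 = 189736.

Total labor expenditure = 189736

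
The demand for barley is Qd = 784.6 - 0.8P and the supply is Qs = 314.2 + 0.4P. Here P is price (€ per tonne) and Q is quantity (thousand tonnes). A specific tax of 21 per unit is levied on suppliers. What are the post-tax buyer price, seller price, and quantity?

With a tax of 21 on suppliers, they supply based on the net price P_s = P_b - 21, so Qs = 305.8 + 0.4P_b.
Market clearing requires 784.6 - 0.8P_b = 305.8 + 0.4P_b; hence 478.8 = 1.2P_b and P_b = 399.
Then P_s = 399 - 21 = 378 and Q = 784.6 - 0.8(399) = 465.4.

P_b = 399, P_s = 378, Q = 465.4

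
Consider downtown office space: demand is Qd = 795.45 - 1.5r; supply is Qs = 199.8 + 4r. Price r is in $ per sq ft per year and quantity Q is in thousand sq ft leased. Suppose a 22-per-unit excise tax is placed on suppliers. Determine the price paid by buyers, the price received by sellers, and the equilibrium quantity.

The tax drives a wedge r_b - r_s = 22. Substituting r_s = r_b - 22 into supply: Qs = 111.8 + 4r_b.
Equate demand and the shifted supply: 795.45 - 1.5r_b = 111.8 + 4r_b, giving 5.5r_b = 683.65, so r_b = 124.3.
So r_s = 102.3 and the quantity traded is Q = 795.45 - 1.5(124.3) = 609.

r_b = 124.3, r_s = 102.3, Q = 609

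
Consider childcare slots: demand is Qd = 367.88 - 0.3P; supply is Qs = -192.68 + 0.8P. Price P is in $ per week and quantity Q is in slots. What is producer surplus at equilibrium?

Equating demand and supply, 367.88 - 0.3P = -192.68 + 0.8P gives 1.1P = 560.56, so P* = 509.6.
Plugging P* into demand: Q* = 367.88 - 0.3(509.6) = 215.
Supply choke price (Qs = 0): P = 240.85. Producer surplus = ½ × (509.6 - 240.85) × 215 = 28890.625.

Producer surplus = 28890.625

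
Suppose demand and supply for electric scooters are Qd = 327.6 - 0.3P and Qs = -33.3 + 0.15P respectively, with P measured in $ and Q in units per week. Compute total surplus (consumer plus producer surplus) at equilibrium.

Total surplus = 37845

The market clears where 327.6 - 0.3P = -33.3 + 0.15P. Rearranging, 0.45P = 360.9, hence P* = 802.
From the demand curve, Q* = 327.6 - 0.3(802) = 87.
Demand choke price = 1092; supply choke price = 222. CS = ½(1092 - 802)(87) = 12615; PS = ½(802 - 222)(87) = 25230. Total surplus = 37845.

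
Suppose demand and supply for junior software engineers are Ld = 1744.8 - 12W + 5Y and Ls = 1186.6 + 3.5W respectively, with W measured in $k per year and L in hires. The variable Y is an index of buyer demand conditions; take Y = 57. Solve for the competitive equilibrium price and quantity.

W* = 54.4, L* = 1377

With Y = 57, demand is Ld = 2029.8 - 12W.
Equating demand and supply, 2029.8 - 12W = 1186.6 + 3.5W gives 15.5W = 843.2, so W* = 54.4.
Plugging W* into demand: L* = 2029.8 - 12(54.4) = 1377.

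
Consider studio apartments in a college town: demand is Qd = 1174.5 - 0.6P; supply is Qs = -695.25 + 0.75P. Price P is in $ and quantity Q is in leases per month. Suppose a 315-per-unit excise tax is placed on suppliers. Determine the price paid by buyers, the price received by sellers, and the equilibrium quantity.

The tax drives a wedge P_b - P_s = 315. Substituting P_s = P_b - 315 into supply: Qs = -931.5 + 0.75P_b.
Equate demand and the shifted supply: 1174.5 - 0.6P_b = -931.5 + 0.75P_b, giving 1.35P_b = 2106, so P_b = 1560.
Then P_s = 1560 - 315 = 1245 and Q = 1174.5 - 0.6(1560) = 238.5.

P_b = 1560, P_s = 1245, Q = 238.5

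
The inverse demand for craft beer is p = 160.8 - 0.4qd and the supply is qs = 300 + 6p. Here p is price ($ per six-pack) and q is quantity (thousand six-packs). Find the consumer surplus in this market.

Inverting to quantity form: qd = 402 - 2.5p.
The market clears where 402 - 2.5p = 300 + 6p. Rearranging, 8.5p = 102, hence p* = 12.
From the demand curve, q* = 402 - 2.5(12) = 372.
Demand choke price (qd = 0): p = 402/2.5 = 160.8. Consumer surplus = ½ × (160.8 - 12) × 372 = 27676.8.

Consumer surplus = 27676.8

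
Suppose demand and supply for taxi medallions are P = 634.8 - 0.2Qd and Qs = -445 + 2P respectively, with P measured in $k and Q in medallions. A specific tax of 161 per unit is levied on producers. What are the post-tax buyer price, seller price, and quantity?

Solving each curve for Q: Qd = 3174 - 5P.
Producers keep P_s = P_b - 161 per unit, so supply in terms of the buyer price is Qs = -767 + 2P_b.
Market clearing requires 3174 - 5P_b = -767 + 2P_b; hence 3941 = 7P_b and P_b = 563.
So P_s = 402 and the quantity traded is Q = 3174 - 5(563) = 359.

P_b = 563, P_s = 402, Q = 359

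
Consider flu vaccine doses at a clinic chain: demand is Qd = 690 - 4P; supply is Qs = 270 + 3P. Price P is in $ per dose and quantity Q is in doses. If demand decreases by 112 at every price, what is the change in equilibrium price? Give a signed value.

The market clears where 690 - 4P = 270 + 3P. Rearranging, 7P = 420, hence P* = 60.
Substitute back: Q* = 690 - 4(60) = 450.
After the shift, demand is Qd = 578 - 4P.
The new intersection has 308 = 7P, i.e. P = 44, Q = 402.
ΔP = 44 - 60 = -16.

ΔP = -16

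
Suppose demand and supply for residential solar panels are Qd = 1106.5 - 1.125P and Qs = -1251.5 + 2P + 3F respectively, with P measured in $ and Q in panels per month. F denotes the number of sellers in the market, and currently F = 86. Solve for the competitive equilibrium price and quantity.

P* = 672, Q* = 350.5

With F = 86, supply is Qs = -993.5 + 2P.
The market clears where 1106.5 - 1.125P = -993.5 + 2P. Rearranging, 3.125P = 2100, hence P* = 672.
From the demand curve, Q* = 1106.5 - 1.125(672) = 350.5.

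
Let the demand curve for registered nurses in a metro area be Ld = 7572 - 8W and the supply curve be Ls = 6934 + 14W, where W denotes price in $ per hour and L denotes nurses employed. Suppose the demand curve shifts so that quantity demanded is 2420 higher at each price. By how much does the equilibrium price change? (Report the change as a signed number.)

The market clears where 7572 - 8W = 6934 + 14W. Rearranging, 22W = 638, hence W* = 29.
Substitute back: L* = 7572 - 8(29) = 7340.
After the shift, demand is Ld = 9992 - 8W.
Re-solving, 22W = 3058 gives W = 139 and L = 8880.
ΔW = 139 - 29 = 110.

ΔW = 110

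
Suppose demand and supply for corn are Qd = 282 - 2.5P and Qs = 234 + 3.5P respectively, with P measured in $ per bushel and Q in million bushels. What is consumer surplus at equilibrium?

Consumer surplus = 13728.8

The market clears where 282 - 2.5P = 234 + 3.5P. Rearranging, 6P = 48, hence P* = 8.
From the demand curve, Q* = 282 - 2.5(8) = 262.
Demand choke price (Qd = 0): P = 282/2.5 = 112.8. Consumer surplus = ½ × (112.8 - 8) × 262 = 13728.8.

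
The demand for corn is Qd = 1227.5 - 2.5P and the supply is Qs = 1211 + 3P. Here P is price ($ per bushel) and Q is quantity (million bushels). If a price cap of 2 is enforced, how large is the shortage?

Shortage = 5.5

Evaluating both curves at the ceiling price 2 gives Qd = 1222.5, Qs = 1217.
Shortage = Qd - Qs = 1222.5 - 1217 = 5.5.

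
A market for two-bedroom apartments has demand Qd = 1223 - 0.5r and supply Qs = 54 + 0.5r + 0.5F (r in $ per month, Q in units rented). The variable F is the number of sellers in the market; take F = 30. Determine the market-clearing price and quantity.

r* = 1154, Q* = 646

With F = 30, supply is Qs = 69 + 0.5r.
The market clears where 1223 - 0.5r = 69 + 0.5r. Rearranging, r = 1154, hence r* = 1154.
Then Q* = 1223 - 0.5(1154) = 646.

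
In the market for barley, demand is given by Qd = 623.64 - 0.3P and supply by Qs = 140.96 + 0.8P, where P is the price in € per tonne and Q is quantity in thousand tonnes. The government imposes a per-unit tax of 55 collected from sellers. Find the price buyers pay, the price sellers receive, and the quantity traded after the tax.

P_b = 478.8, P_s = 423.8, Q = 480

The tax drives a wedge P_b - P_s = 55. Substituting P_s = P_b - 55 into supply: Qs = 96.96 + 0.8P_b.
Market clearing requires 623.64 - 0.3P_b = 96.96 + 0.8P_b; hence 526.68 = 1.1P_b and P_b = 478.8.
Then P_s = 478.8 - 55 = 423.8 and Q = 623.64 - 0.3(478.8) = 480.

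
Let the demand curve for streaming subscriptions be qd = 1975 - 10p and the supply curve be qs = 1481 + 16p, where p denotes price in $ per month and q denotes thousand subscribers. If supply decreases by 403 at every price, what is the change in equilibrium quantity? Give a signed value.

Δq = -155

Equating demand and supply, 1975 - 10p = 1481 + 16p gives 26p = 494, so p* = 19.
From the demand curve, q* = 1975 - 10(19) = 1785.
After the shift, supply is qs = 1078 + 16p.
New equilibrium: 897 = 26p, so p = 34.5 and q = 1630.
Δq = 1630 - 1785 = -155.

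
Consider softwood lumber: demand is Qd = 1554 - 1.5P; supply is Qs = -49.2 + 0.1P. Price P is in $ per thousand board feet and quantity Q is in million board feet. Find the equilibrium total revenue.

The market clears where 1554 - 1.5P = -49.2 + 0.1P. Rearranging, 1.6P = 1603.2, hence P* = 1002.
From the demand curve, Q* = 1554 - 1.5(1002) = 51.
Total revenue = P* × Q* = 1002 × 51 = 51102.

Total revenue = 51102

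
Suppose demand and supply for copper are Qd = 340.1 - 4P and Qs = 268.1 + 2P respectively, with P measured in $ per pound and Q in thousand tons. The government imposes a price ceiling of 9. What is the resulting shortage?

Shortage = 18

Evaluating both curves at the ceiling price 9 gives Qd = 304.1, Qs = 286.1.
Shortage = Qd - Qs = 304.1 - 286.1 = 18.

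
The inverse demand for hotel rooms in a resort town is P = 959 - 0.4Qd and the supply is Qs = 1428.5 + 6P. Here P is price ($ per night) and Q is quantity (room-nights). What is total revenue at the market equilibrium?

Solving each curve for Q: Qd = 2397.5 - 2.5P.
At equilibrium Qd = Qs, so 2397.5 - 2.5P = 1428.5 + 6P; collecting terms, 969 = 8.5P and P* = 114.
Plugging P* into demand: Q* = 2397.5 - 2.5(114) = 2112.5.
Total revenue = P* × Q* = 114 × 2112.5 = 240825.

Total revenue = 240825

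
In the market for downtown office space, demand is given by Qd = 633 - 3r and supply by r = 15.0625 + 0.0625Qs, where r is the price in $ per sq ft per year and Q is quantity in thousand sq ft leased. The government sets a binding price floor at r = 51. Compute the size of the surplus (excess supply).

Surplus = 95

In direct form, Qs = -241 + 16r.
At r = 51: Qd = 480 and Qs = 575.
Surplus = Qs - Qd = 575 - 480 = 95.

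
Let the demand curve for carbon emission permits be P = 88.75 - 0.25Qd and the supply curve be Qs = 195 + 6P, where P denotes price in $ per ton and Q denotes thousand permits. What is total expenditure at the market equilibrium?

Rewriting in direct form: Qd = 355 - 4P.
Set Qd = Qs: 355 - 4P = 195 + 6P, so 160 = 10P and P* = 16.
Substitute back: Q* = 355 - 4(16) = 291.
Total expenditure = P* × Q* = 16 × 291 = 4656.

Total expenditure = 4656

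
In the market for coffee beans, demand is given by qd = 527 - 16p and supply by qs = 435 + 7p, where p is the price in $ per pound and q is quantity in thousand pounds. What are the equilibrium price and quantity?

At equilibrium qd = qs, so 527 - 16p = 435 + 7p; collecting terms, 92 = 23p and p* = 4.
From the demand curve, q* = 527 - 16(4) = 463.

p* = 4, q* = 463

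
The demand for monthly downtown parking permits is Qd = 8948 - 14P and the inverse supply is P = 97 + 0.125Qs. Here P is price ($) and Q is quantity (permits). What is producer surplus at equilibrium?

Producer surplus = 476100

In direct form, Qs = -776 + 8P.
At equilibrium Qd = Qs, so 8948 - 14P = -776 + 8P; collecting terms, 9724 = 22P and P* = 442.
Plugging P* into demand: Q* = 8948 - 14(442) = 2760.
Supply choke price (Qs = 0): P = 97. Producer surplus = ½ × (442 - 97) × 2760 = 476100.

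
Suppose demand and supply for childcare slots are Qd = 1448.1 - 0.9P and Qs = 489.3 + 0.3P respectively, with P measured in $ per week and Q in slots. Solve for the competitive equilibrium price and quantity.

P* = 799, Q* = 729

Equating demand and supply, 1448.1 - 0.9P = 489.3 + 0.3P gives 1.2P = 958.8, so P* = 799.
Substitute back: Q* = 1448.1 - 0.9(799) = 729.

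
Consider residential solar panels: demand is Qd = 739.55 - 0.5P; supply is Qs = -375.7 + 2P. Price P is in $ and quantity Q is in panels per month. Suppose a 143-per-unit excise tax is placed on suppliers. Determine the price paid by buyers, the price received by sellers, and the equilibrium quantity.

P_b = 560.5, P_s = 417.5, Q = 459.3

Suppliers keep P_s = P_b - 143 per unit, so supply in terms of the buyer price is Qs = -661.7 + 2P_b.
Equate demand and the shifted supply: 739.55 - 0.5P_b = -661.7 + 2P_b, giving 2.5P_b = 1401.25, so P_b = 560.5.
So P_s = 417.5 and the quantity traded is Q = 739.55 - 0.5(560.5) = 459.3.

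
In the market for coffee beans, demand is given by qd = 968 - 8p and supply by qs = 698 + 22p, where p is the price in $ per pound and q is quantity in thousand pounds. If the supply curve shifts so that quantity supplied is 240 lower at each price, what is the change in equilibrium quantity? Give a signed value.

Δq = -64

Set qd = qs: 968 - 8p = 698 + 22p, so 270 = 30p and p* = 9.
Plugging p* into demand: q* = 968 - 8(9) = 896.
After the shift, supply is qs = 458 + 22p.
The new intersection has 510 = 30p, i.e. p = 17, q = 832.
Δq = 832 - 896 = -64.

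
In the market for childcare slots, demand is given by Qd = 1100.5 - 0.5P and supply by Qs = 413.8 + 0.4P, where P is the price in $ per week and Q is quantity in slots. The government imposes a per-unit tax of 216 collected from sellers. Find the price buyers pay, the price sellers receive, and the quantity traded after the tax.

With a tax of 216 on sellers, they supply based on the net price P_s = P_b - 216, so Qs = 327.4 + 0.4P_b.
Market clearing requires 1100.5 - 0.5P_b = 327.4 + 0.4P_b; hence 773.1 = 0.9P_b and P_b = 859.
Then P_s = 859 - 216 = 643 and Q = 1100.5 - 0.5(859) = 671.

P_b = 859, P_s = 643, Q = 671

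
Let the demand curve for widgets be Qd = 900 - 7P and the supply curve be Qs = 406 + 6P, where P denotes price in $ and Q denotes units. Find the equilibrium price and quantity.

The market clears where 900 - 7P = 406 + 6P. Rearranging, 13P = 494, hence P* = 38.
Then Q* = 900 - 7(38) = 634.

P* = 38, Q* = 634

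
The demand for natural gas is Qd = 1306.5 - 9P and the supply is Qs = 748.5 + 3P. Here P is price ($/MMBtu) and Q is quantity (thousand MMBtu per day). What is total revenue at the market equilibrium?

Total revenue = 41292

Equating demand and supply, 1306.5 - 9P = 748.5 + 3P gives 12P = 558, so P* = 46.5.
Substitute back: Q* = 1306.5 - 9(46.5) = 888.
Total revenue = P* × Q* = 46.5 × 888 = 41292.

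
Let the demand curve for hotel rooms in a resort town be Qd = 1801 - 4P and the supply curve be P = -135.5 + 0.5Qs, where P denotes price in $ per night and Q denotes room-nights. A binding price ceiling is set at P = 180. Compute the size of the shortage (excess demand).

Shortage = 450

Solving each curve for Q: Qs = 271 + 2P.
With P fixed at 180, quantity demanded is 1081 and quantity supplied is 631.
Shortage = Qd - Qs = 1081 - 631 = 450.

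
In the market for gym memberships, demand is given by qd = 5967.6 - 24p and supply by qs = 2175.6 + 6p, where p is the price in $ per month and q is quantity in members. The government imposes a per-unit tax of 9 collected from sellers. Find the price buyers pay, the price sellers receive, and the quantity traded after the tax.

Sellers keep p_s = p_b - 9 per unit, so supply in terms of the buyer price is qs = 2121.6 + 6p_b.
Equate demand and the shifted supply: 5967.6 - 24p_b = 2121.6 + 6p_b, giving 30p_b = 3846, so p_b = 128.2.
Then p_s = 128.2 - 9 = 119.2 and q = 5967.6 - 24(128.2) = 2890.8.

p_b = 128.2, p_s = 119.2, q = 2890.8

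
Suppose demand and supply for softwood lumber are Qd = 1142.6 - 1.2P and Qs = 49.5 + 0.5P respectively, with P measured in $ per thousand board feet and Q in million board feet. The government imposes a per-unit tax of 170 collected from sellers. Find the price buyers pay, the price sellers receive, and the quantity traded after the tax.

P_b = 693, P_s = 523, Q = 311

The tax drives a wedge P_b - P_s = 170. Substituting P_s = P_b - 170 into supply: Qs = -35.5 + 0.5P_b.
Set Qd = Qs: 1142.6 - 1.2P_b = -35.5 + 0.5P_b, so 1178.1 = 1.7P_b and P_b = 693.
Then P_s = 693 - 170 = 523 and Q = 1142.6 - 1.2(693) = 311.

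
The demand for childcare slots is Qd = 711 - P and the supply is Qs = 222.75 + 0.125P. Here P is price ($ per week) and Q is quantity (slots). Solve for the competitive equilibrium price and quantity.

Equating demand and supply, 711 - P = 222.75 + 0.125P gives 1.125P = 488.25, so P* = 434.
Then Q* = 711 - 434 = 277.

P* = 434, Q* = 277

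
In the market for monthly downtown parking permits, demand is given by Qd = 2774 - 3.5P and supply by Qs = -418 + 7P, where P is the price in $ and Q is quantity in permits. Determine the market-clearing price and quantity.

P* = 304, Q* = 1710

At equilibrium Qd = Qs, so 2774 - 3.5P = -418 + 7P; collecting terms, 3192 = 10.5P and P* = 304.
Then Q* = 2774 - 3.5(304) = 1710.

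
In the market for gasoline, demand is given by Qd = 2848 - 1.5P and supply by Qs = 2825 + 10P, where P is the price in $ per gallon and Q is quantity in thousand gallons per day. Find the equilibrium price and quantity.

At equilibrium Qd = Qs, so 2848 - 1.5P = 2825 + 10P; collecting terms, 23 = 11.5P and P* = 2.
From the demand curve, Q* = 2848 - 1.5(2) = 2845.

P* = 2, Q* = 2845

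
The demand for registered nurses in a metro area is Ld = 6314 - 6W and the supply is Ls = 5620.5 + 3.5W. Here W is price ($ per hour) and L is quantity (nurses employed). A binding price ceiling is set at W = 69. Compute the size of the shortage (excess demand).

With W fixed at 69, quantity demanded is 5900 and quantity supplied is 5862.
Shortage = Ld - Ls = 5900 - 5862 = 38.

Shortage = 38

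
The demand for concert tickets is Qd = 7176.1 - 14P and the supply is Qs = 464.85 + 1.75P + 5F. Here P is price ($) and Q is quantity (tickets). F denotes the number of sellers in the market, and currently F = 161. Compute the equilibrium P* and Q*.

With F = 161, supply is Qs = 1269.85 + 1.75P.
At equilibrium Qd = Qs, so 7176.1 - 14P = 1269.85 + 1.75P; collecting terms, 5906.25 = 15.75P and P* = 375.
From the demand curve, Q* = 7176.1 - 14(375) = 1926.1.

P* = 375, Q* = 1926.1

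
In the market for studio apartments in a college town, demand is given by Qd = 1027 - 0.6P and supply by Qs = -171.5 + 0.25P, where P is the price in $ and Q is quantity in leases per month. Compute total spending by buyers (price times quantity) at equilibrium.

Total spending by buyers = 255210

The market clears where 1027 - 0.6P = -171.5 + 0.25P. Rearranging, 0.85P = 1198.5, hence P* = 1410.
Then Q* = 1027 - 0.6(1410) = 181.
Total spending by buyers = P* × Q* = 1410 × 181 = 255210.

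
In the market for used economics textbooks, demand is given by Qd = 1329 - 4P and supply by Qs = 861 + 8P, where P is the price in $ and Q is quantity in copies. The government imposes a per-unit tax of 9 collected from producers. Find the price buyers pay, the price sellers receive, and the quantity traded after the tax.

P_b = 45, P_s = 36, Q = 1149

Producers keep P_s = P_b - 9 per unit, so supply in terms of the buyer price is Qs = 789 + 8P_b.
Equate demand and the shifted supply: 1329 - 4P_b = 789 + 8P_b, giving 12P_b = 540, so P_b = 45.
So P_s = 36 and the quantity traded is Q = 1329 - 4(45) = 1149.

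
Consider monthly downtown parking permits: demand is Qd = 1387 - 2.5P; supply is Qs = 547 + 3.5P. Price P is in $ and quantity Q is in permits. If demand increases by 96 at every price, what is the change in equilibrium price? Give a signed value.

ΔP = 16

Equating demand and supply, 1387 - 2.5P = 547 + 3.5P gives 6P = 840, so P* = 140.
Then Q* = 1387 - 2.5(140) = 1037.
After the shift, demand is Qd = 1483 - 2.5P.
Re-solving, 6P = 936 gives P = 156 and Q = 1093.
ΔP = 156 - 140 = 16.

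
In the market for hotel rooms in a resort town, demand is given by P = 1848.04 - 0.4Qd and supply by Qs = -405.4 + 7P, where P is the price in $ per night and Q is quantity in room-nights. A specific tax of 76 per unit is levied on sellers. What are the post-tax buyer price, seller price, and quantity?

Rewriting in direct form: Qd = 4620.1 - 2.5P.
With a tax of 76 on sellers, they supply based on the net price P_s = P_b - 76, so Qs = -937.4 + 7P_b.
Market clearing requires 4620.1 - 2.5P_b = -937.4 + 7P_b; hence 5557.5 = 9.5P_b and P_b = 585.
So P_s = 509 and the quantity traded is Q = 4620.1 - 2.5(585) = 3157.6.

P_b = 585, P_s = 509, Q = 3157.6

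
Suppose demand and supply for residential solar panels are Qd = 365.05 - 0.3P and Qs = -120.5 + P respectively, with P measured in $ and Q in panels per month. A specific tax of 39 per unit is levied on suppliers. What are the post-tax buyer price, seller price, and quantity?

P_b = 403.5, P_s = 364.5, Q = 244

The tax drives a wedge P_b - P_s = 39. Substituting P_s = P_b - 39 into supply: Qs = -159.5 + P_b.
Equate demand and the shifted supply: 365.05 - 0.3P_b = -159.5 + P_b, giving 1.3P_b = 524.55, so P_b = 403.5.
Then P_s = 403.5 - 39 = 364.5 and Q = 365.05 - 0.3(403.5) = 244.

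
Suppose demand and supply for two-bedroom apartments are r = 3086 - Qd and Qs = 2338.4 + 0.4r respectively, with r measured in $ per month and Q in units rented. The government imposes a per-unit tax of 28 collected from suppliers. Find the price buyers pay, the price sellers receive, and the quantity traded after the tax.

r_b = 542, r_s = 514, Q = 2544

Rewriting in direct form: Qd = 3086 - r.
The tax drives a wedge r_b - r_s = 28. Substituting r_s = r_b - 28 into supply: Qs = 2327.2 + 0.4r_b.
Set Qd = Qs: 3086 - r_b = 2327.2 + 0.4r_b, so 758.8 = 1.4r_b and r_b = 542.
Then r_s = 542 - 28 = 514 and Q = 3086 - 542 = 2544.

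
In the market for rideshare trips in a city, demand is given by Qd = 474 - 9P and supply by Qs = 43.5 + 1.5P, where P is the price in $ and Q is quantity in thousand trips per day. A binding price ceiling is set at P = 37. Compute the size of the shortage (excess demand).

Shortage = 42

Evaluating both curves at the ceiling price 37 gives Qd = 141, Qs = 99.
Shortage = Qd - Qs = 141 - 99 = 42.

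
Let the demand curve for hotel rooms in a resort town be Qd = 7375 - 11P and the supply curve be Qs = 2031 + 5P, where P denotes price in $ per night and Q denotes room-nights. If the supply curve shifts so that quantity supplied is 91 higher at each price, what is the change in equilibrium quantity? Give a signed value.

The market clears where 7375 - 11P = 2031 + 5P. Rearranging, 16P = 5344, hence P* = 334.
Then Q* = 7375 - 11(334) = 3701.
After the shift, supply is Qs = 2122 + 5P.
New equilibrium: 5253 = 16P, so P = 328.3125 and Q = 3763.5625.
ΔQ = 3763.5625 - 3701 = 62.5625.

ΔQ = 62.5625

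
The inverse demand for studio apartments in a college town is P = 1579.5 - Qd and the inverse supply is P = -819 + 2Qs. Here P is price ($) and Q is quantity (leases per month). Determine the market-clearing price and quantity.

Rewriting in direct form: Qd = 1579.5 - P and Qs = 409.5 + 0.5P.
The market clears where 1579.5 - P = 409.5 + 0.5P. Rearranging, 1.5P = 1170, hence P* = 780.
From the demand curve, Q* = 1579.5 - 780 = 799.5.

P* = 780, Q* = 799.5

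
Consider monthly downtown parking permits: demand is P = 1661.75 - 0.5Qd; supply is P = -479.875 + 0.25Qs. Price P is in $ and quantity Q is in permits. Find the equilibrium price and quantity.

Inverting to quantity form: Qd = 3323.5 - 2P and Qs = 1919.5 + 4P.
At equilibrium Qd = Qs, so 3323.5 - 2P = 1919.5 + 4P; collecting terms, 1404 = 6P and P* = 234.
Substitute back: Q* = 3323.5 - 2(234) = 2855.5.

P* = 234, Q* = 2855.5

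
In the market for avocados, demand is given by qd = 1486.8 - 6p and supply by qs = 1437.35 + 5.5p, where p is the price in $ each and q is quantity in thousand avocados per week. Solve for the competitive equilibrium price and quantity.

The market clears where 1486.8 - 6p = 1437.35 + 5.5p. Rearranging, 11.5p = 49.45, hence p* = 4.3.
From the demand curve, q* = 1486.8 - 6(4.3) = 1461.

p* = 4.3, q* = 1461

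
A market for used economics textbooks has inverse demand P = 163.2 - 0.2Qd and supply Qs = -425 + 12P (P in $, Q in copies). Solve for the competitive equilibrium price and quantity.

P* = 73, Q* = 451

Solving each curve for Q: Qd = 816 - 5P.
At equilibrium Qd = Qs, so 816 - 5P = -425 + 12P; collecting terms, 1241 = 17P and P* = 73.
Substitute back: Q* = 816 - 5(73) = 451.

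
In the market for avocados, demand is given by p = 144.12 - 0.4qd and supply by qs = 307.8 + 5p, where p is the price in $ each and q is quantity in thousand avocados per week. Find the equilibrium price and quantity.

p* = 7, q* = 342.8

Solving each curve for q: qd = 360.3 - 2.5p.
The market clears where 360.3 - 2.5p = 307.8 + 5p. Rearranging, 7.5p = 52.5, hence p* = 7.
Then q* = 360.3 - 2.5(7) = 342.8.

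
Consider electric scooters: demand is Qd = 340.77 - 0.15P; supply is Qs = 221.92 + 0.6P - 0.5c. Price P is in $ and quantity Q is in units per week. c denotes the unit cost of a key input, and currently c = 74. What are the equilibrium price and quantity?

With c = 74, supply is Qs = 184.92 + 0.6P.
The market clears where 340.77 - 0.15P = 184.92 + 0.6P. Rearranging, 0.75P = 155.85, hence P* = 207.8.
Then Q* = 340.77 - 0.15(207.8) = 309.6.

P* = 207.8, Q* = 309.6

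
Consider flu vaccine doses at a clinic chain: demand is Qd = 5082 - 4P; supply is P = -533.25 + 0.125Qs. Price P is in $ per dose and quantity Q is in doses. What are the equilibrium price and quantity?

Rewriting in direct form: Qs = 4266 + 8P.
Set Qd = Qs: 5082 - 4P = 4266 + 8P, so 816 = 12P and P* = 68.
Substitute back: Q* = 5082 - 4(68) = 4810.

P* = 68, Q* = 4810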